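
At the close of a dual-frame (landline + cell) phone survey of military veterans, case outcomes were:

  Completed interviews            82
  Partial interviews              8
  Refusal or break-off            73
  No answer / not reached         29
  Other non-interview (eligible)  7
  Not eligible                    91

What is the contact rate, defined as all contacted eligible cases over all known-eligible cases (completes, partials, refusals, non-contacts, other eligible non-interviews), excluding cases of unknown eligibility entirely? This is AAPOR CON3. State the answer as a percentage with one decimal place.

Num: 82 + 8 + 73 + 7 = 170
Base: 82 + 8 + 73 + 29 + 7 = 199
CON3 = 170 / 199 = 0.8543

85.4%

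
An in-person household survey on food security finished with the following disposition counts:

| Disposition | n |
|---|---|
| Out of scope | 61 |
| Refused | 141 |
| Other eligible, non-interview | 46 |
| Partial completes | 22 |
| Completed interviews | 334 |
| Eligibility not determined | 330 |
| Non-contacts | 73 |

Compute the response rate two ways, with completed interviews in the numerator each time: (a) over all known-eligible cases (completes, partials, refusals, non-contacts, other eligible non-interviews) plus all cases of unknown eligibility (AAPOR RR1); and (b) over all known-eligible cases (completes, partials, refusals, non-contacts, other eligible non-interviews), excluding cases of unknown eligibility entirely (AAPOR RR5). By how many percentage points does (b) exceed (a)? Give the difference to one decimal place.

18.9

Num → 334
Base → 334 + 22 + 141 + 73 + 46 + 330 = 946
RR1 = 334 / 946 = 0.3531
Base → 334 + 22 + 141 + 73 + 46 = 616
RR5 = 334 / 616 = 0.5422
Difference = 54.22 − 35.31 = 18.91 percentage points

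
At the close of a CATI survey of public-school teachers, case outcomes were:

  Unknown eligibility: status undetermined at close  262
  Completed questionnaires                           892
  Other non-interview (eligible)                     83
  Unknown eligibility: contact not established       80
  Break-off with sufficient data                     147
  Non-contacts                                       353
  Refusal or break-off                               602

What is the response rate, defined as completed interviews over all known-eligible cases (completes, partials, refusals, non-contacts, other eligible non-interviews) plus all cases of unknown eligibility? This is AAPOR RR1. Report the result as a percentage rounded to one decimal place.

36.9%

Undetermined eligibility = 80 + 262 = 342
Num → 892
Base → 892 + 147 + 602 + 353 + 83 + 342 = 2419
RR1 = 892 / 2419 = 0.3687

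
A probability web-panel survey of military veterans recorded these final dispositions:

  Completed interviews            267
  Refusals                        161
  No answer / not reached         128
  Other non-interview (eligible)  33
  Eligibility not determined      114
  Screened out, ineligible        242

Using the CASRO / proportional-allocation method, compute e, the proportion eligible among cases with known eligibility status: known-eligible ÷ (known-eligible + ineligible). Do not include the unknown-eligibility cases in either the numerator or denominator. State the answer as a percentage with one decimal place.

70.9%

Eligible (known): 267 + 161 + 128 + 33 = 589
e = 589 / (589 + 242) = 589 / 831 = 0.7088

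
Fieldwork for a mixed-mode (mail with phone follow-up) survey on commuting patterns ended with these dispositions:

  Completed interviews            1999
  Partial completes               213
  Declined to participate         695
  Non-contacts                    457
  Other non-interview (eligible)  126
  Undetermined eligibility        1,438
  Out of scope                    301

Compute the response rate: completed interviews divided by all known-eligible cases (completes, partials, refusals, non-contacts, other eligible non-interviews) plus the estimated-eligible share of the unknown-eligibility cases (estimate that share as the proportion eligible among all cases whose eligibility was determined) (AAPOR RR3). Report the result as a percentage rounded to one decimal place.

Num = 1999
Determined eligible = 1999 + 213 + 695 + 457 + 126 = 3490
e = 3490 / (3490 + 301) = 3490 / 3791 = 0.9206
Estimated eligible among unknowns = 0.9206 × 1438 = 1323.82
Denom = 3490 + 1323.82 = 4813.82
RR3 = 1999 / 4813.82 = 0.4153

41.5%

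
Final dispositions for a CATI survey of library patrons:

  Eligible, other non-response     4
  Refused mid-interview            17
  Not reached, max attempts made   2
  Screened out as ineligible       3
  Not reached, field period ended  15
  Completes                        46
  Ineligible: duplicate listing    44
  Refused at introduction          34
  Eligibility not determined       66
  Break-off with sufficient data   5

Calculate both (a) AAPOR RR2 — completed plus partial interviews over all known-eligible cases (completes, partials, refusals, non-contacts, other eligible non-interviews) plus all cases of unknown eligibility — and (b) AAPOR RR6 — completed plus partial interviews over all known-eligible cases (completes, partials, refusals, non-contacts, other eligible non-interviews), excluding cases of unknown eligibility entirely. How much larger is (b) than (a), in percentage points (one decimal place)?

Refusal or break-off = 34 + 17 = 51
Never reached = 15 + 2 = 17
Ineligible = 3 + 44 = 47
Top: 46 + 5 = 51
Denominator: 46 + 5 + 51 + 17 + 4 + 66 = 189
RR2 = 51 / 189 = 0.2698
Denominator: 46 + 5 + 51 + 17 + 4 = 123
RR6 = 51 / 123 = 0.4146
Difference = 41.46 − 26.98 = 14.48 percentage points

14.5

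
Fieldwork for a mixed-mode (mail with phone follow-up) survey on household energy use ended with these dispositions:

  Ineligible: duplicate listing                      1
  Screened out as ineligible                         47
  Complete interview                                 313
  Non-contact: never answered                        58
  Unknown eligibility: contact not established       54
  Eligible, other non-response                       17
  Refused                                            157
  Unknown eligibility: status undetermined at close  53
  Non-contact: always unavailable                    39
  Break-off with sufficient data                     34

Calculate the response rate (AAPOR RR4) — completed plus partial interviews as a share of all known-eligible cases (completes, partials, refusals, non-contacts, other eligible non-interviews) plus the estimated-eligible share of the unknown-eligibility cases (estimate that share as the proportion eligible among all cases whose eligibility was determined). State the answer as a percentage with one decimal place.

48.4%

Non-contacts = 58 + 39 = 97
Undetermined eligibility = 54 + 53 = 107
Ineligible = 47 + 1 = 48
Num = 313 + 34 = 347
Eligible (known) = 313 + 34 + 157 + 97 + 17 = 618
e = 618 / (618 + 48) = 618 / 666 = 0.9279
e × U = 0.9279 × 107 = 99.29
Base = 618 + 99.29 = 717.29
RR4 = 347 / 717.29 = 0.4838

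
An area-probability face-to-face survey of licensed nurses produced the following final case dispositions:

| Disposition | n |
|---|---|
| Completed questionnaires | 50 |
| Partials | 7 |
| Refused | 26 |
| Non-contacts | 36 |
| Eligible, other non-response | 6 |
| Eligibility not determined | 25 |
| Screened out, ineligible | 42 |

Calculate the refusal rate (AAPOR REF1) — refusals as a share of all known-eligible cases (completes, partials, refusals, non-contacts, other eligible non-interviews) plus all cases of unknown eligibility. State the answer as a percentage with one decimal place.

Top = 26
Denominator = 50 + 7 + 26 + 36 + 6 + 25 = 150
REF1 = 26 / 150 = 0.1733

17.3%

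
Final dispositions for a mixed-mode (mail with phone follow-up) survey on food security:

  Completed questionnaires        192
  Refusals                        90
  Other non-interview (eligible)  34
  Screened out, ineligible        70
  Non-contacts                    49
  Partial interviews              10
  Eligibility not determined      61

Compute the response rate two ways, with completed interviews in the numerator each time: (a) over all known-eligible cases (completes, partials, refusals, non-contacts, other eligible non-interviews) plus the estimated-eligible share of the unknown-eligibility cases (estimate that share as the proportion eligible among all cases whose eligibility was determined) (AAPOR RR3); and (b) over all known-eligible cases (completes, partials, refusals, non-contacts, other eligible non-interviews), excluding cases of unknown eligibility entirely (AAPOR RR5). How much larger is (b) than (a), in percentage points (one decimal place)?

Numerator = 192
Determined eligible = 192 + 10 + 90 + 49 + 34 = 375
e = 375 / (375 + 70) = 375 / 445 = 0.8427
Estimated eligible among unknowns = 0.8427 × 61 = 51.40
Base = 375 + 51.40 = 426.40
RR3 = 192 / 426.40 = 0.4503
Base = 192 + 10 + 90 + 49 + 34 = 375
RR5 = 192 / 375 = 0.5120
Difference = 51.20 − 45.03 = 6.17 percentage points

6.2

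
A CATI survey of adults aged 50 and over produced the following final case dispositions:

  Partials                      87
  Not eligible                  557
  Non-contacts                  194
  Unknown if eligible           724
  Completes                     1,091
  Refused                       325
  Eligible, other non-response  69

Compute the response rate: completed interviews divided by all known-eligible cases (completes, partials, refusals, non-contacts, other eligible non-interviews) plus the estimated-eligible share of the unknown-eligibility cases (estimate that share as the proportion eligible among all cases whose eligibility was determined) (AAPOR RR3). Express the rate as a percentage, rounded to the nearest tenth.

Numerator → 1091
Eligible (known) → 1091 + 87 + 325 + 194 + 69 = 1766
e = 1766 / (1766 + 557) = 1766 / 2323 = 0.7602
e × U → 0.7602 × 724 = 550.38
Base → 1766 + 550.38 = 2316.38
RR3 = 1091 / 2316.38 = 0.4710

47.1%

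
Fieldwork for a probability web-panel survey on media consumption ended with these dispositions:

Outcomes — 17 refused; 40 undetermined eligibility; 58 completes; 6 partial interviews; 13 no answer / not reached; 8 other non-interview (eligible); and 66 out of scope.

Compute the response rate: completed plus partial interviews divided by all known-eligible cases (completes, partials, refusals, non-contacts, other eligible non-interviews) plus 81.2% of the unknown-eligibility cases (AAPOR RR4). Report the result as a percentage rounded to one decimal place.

47.6%

Top → 58 + 6 = 64
Known eligible → 58 + 6 + 17 + 13 + 8 = 102
Eligible share of unknowns → 0.8120 × 40 = 32.48
Base → 102 + 32.48 = 134.48
RR4 = 64 / 134.48 = 0.4759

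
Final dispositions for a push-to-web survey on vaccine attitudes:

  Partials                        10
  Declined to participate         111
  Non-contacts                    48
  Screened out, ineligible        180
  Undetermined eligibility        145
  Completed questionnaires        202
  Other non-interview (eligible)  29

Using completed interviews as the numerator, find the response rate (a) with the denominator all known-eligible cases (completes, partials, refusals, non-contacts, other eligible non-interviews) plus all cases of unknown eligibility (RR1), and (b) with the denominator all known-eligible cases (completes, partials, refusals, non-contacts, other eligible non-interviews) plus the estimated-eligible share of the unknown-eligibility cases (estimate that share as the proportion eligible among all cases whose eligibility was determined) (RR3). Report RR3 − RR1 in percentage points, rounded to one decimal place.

Num = 202
Base = 202 + 10 + 111 + 48 + 29 + 145 = 545
RR1 = 202 / 545 = 0.3706
Eligible (known) = 202 + 10 + 111 + 48 + 29 = 400
e = 400 / (400 + 180) = 400 / 580 = 0.6897
e × U = 0.6897 × 145 = 100.01
Base = 400 + 100.01 = 500.01
RR3 = 202 / 500.01 = 0.4040
Difference = 40.40 − 37.06 = 3.34 percentage points

3.3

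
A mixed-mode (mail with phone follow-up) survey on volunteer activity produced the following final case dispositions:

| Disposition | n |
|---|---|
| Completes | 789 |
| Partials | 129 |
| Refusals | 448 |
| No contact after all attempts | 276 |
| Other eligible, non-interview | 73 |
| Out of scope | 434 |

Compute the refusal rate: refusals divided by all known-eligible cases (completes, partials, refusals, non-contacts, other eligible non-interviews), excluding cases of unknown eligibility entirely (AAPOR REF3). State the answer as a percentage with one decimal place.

Numerator = 448
Base = 789 + 129 + 448 + 276 + 73 = 1715
REF3 = 448 / 1715 = 0.2612

26.1%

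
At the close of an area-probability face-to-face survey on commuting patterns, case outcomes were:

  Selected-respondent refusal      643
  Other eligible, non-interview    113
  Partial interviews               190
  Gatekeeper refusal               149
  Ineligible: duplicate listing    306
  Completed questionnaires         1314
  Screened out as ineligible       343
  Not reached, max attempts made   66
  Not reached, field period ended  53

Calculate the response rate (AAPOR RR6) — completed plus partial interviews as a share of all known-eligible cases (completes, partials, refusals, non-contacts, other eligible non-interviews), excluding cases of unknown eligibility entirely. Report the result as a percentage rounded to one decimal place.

Refusal or break-off = 149 + 643 = 792
Never reached = 53 + 66 = 119
Ineligible = 343 + 306 = 649
Top = 1314 + 190 = 1504
Base = 1314 + 190 + 792 + 119 + 113 = 2528
RR6 = 1504 / 2528 = 0.5949

59.5%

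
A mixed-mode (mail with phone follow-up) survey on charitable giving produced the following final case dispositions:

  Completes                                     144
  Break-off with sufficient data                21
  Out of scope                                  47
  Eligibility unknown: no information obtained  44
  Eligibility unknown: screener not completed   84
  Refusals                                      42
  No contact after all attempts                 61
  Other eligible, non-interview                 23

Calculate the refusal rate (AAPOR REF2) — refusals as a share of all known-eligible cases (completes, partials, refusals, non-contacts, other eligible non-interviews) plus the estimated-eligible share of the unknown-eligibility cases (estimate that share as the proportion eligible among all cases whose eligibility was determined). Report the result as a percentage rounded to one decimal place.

10.5%

Unknown eligibility = 84 + 44 = 128
Numerator = 42
Determined eligible = 144 + 21 + 42 + 61 + 23 = 291
e = 291 / (291 + 47) = 291 / 338 = 0.8609
e × U = 0.8609 × 128 = 110.20
Denom = 291 + 110.20 = 401.20
REF2 = 42 / 401.20 = 0.1047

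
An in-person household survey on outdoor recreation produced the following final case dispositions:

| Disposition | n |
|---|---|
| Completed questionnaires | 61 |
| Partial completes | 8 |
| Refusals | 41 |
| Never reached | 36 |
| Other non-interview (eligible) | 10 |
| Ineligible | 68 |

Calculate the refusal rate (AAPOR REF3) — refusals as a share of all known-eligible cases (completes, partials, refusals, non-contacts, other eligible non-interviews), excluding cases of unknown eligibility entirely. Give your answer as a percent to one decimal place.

26.3%

Num → 41
Base → 61 + 8 + 41 + 36 + 10 = 156
REF3 = 41 / 156 = 0.2628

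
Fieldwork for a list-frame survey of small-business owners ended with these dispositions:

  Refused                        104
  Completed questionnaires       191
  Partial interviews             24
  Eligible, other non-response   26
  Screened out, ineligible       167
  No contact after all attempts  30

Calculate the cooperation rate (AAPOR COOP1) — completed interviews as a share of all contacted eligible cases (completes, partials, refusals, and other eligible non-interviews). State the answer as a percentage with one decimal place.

Num = 191
Denominator = 191 + 24 + 104 + 26 = 345
COOP1 = 191 / 345 = 0.5536

55.4%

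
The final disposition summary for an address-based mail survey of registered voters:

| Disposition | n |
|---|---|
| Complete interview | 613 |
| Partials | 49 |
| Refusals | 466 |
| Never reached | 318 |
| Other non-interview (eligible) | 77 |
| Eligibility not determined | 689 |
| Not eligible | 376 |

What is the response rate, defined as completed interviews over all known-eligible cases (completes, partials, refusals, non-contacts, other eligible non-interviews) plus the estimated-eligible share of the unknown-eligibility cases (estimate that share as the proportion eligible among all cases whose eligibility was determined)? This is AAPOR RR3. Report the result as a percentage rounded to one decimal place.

29.5%

Numerator → 613
Known eligible → 613 + 49 + 466 + 318 + 77 = 1523
e = 1523 / (1523 + 376) = 1523 / 1899 = 0.8020
Estimated eligible among unknowns → 0.8020 × 689 = 552.58
Denom → 1523 + 552.58 = 2075.58
RR3 = 613 / 2075.58 = 0.2953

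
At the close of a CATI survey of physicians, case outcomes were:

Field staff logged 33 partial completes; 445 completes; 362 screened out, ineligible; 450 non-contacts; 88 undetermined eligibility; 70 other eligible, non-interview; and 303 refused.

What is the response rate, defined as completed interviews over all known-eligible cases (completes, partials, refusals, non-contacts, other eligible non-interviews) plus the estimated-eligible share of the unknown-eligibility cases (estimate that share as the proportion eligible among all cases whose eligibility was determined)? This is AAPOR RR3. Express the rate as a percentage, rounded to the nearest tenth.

Top → 445
Determined eligible → 445 + 33 + 303 + 450 + 70 = 1301
e = 1301 / (1301 + 362) = 1301 / 1663 = 0.7823
Eligible share of unknowns → 0.7823 × 88 = 68.84
Denom → 1301 + 68.84 = 1369.84
RR3 = 445 / 1369.84 = 0.3249

32.5%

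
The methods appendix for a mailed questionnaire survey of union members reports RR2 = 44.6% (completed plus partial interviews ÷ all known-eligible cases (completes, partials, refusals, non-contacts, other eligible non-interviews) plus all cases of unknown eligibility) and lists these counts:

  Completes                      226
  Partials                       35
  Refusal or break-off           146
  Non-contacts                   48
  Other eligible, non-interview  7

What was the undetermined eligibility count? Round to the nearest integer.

123

Num = 226 + 35 = 261
RR2 = 261 / D = 0.446
D = 261 / 0.446 = 585.2
Other denominator terms total 462
undetermined eligibility = 585.2 − 462 ≈ 123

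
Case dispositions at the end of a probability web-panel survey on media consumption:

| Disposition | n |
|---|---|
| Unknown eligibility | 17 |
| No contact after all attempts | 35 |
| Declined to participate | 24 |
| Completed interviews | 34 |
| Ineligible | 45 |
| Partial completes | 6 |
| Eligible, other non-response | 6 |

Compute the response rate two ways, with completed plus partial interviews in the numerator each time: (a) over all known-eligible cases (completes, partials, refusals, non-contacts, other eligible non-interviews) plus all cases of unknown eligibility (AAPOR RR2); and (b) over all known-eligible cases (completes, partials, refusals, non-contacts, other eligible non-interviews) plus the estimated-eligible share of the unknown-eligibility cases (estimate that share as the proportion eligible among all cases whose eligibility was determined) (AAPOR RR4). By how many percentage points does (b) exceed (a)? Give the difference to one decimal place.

1.4

Top: 34 + 6 = 40
Denominator: 34 + 6 + 24 + 35 + 6 + 17 = 122
RR2 = 40 / 122 = 0.3279
Determined eligible: 34 + 6 + 24 + 35 + 6 = 105
e = 105 / (105 + 45) = 105 / 150 = 0.7000
Eligible share of unknowns: 0.7000 × 17 = 11.90
Denominator: 105 + 11.90 = 116.90
RR4 = 40 / 116.90 = 0.3422
Difference = 34.22 − 32.79 = 1.43 percentage points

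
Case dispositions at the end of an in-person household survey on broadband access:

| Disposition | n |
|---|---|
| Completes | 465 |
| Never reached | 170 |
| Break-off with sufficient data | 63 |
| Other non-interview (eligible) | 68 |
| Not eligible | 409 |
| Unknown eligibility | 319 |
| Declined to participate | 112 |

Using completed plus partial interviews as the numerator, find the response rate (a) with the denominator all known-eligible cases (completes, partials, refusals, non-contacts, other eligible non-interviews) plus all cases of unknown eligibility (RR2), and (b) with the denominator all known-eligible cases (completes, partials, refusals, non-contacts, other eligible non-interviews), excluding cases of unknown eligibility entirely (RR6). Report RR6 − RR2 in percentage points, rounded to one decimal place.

Numerator = 465 + 63 = 528
Denom = 465 + 63 + 112 + 170 + 68 + 319 = 1197
RR2 = 528 / 1197 = 0.4411
Denom = 465 + 63 + 112 + 170 + 68 = 878
RR6 = 528 / 878 = 0.6014
Difference = 60.14 − 44.11 = 16.03 percentage points

16.0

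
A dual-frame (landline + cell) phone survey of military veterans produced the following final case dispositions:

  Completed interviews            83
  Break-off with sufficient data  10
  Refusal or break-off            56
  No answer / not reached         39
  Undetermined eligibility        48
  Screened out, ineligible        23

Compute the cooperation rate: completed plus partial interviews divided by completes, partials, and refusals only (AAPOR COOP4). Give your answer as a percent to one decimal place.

62.4%

Top: 83 + 10 = 93
Denom: 83 + 10 + 56 = 149
COOP4 = 93 / 149 = 0.6242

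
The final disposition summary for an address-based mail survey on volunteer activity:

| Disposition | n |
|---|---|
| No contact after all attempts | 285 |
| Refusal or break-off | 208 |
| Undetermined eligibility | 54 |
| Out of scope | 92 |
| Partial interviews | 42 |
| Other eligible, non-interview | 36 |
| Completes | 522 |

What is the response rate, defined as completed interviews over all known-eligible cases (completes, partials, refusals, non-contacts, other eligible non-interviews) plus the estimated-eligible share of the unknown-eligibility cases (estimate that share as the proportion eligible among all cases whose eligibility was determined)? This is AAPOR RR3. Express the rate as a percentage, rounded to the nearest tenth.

45.7%

Numerator → 522
Known eligible → 522 + 42 + 208 + 285 + 36 = 1093
e = 1093 / (1093 + 92) = 1093 / 1185 = 0.9224
Eligible share of unknowns → 0.9224 × 54 = 49.81
Denom → 1093 + 49.81 = 1142.81
RR3 = 522 / 1142.81 = 0.4568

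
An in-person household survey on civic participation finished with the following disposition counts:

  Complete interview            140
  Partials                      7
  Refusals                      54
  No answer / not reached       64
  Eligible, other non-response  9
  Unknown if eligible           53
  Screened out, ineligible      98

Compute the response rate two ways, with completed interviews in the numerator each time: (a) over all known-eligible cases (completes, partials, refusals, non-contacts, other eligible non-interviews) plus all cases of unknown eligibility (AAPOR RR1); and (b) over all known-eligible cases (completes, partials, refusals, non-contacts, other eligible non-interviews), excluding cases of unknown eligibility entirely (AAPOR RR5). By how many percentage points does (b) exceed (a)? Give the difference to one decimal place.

Numerator → 140
Denom → 140 + 7 + 54 + 64 + 9 + 53 = 327
RR1 = 140 / 327 = 0.4281
Denom → 140 + 7 + 54 + 64 + 9 = 274
RR5 = 140 / 274 = 0.5109
Difference = 51.09 − 42.81 = 8.28 percentage points

8.3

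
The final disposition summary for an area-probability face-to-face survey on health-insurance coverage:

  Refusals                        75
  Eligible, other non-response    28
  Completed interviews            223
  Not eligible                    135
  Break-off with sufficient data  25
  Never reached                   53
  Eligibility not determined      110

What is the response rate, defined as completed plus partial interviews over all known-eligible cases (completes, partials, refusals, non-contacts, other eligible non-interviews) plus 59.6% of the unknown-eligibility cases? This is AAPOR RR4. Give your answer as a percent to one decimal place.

Numerator = 223 + 25 = 248
Determined eligible = 223 + 25 + 75 + 53 + 28 = 404
Estimated eligible among unknowns = 0.5960 × 110 = 65.56
Denominator = 404 + 65.56 = 469.56
RR4 = 248 / 469.56 = 0.5282

52.8%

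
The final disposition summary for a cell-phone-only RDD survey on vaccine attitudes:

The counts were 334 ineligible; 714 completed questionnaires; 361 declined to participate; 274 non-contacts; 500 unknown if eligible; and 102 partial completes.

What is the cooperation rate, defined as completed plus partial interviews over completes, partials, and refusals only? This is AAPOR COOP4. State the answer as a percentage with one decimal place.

Numerator: 714 + 102 = 816
Denom: 714 + 102 + 361 = 1177
COOP4 = 816 / 1177 = 0.6933

69.3%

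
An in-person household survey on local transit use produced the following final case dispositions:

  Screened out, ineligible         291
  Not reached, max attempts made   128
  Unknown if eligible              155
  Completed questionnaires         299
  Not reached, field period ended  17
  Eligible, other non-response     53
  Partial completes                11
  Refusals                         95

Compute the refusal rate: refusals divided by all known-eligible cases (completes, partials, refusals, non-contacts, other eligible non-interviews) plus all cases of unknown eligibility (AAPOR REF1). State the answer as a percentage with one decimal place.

Never reached = 17 + 128 = 145
Top → 95
Denominator → 299 + 11 + 95 + 145 + 53 + 155 = 758
REF1 = 95 / 758 = 0.1253

12.5%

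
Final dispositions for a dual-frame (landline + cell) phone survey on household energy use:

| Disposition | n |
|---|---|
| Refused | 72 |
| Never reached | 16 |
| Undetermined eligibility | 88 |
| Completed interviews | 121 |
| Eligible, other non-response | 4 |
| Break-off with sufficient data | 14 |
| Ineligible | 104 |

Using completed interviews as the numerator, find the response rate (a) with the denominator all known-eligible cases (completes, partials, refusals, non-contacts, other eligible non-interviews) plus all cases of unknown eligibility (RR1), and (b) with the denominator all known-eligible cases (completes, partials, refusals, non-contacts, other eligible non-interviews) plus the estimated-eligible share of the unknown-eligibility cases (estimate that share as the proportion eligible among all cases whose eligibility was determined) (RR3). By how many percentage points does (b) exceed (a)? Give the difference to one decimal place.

3.7

Numerator: 121
Base: 121 + 14 + 72 + 16 + 4 + 88 = 315
RR1 = 121 / 315 = 0.3841
Determined eligible: 121 + 14 + 72 + 16 + 4 = 227
e = 227 / (227 + 104) = 227 / 331 = 0.6858
Eligible share of unknowns: 0.6858 × 88 = 60.35
Base: 227 + 60.35 = 287.35
RR3 = 121 / 287.35 = 0.4211
Difference = 42.11 − 38.41 = 3.70 percentage points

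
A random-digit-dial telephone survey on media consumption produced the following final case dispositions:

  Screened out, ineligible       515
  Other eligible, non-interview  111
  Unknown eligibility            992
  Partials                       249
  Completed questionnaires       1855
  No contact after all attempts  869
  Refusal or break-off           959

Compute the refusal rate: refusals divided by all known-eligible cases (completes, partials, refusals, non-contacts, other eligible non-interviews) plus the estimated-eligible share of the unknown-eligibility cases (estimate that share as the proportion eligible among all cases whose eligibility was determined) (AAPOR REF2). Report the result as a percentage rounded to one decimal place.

19.5%

Numerator = 959
Determined eligible = 1855 + 249 + 959 + 869 + 111 = 4043
e = 4043 / (4043 + 515) = 4043 / 4558 = 0.8870
Estimated eligible among unknowns = 0.8870 × 992 = 879.90
Denominator = 4043 + 879.90 = 4922.90
REF2 = 959 / 4922.90 = 0.1948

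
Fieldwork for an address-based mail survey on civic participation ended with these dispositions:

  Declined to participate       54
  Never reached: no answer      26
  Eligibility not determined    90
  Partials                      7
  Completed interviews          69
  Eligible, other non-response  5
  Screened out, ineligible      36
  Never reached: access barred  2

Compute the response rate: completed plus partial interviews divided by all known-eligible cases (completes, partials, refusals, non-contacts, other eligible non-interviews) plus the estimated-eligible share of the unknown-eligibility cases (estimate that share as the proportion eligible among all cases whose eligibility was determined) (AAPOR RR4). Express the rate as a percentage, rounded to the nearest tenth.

No contact after all attempts = 26 + 2 = 28
Num = 69 + 7 = 76
Eligible (known) = 69 + 7 + 54 + 28 + 5 = 163
e = 163 / (163 + 36) = 163 / 199 = 0.8191
Eligible share of unknowns = 0.8191 × 90 = 73.72
Denominator = 163 + 73.72 = 236.72
RR4 = 76 / 236.72 = 0.3211

32.1%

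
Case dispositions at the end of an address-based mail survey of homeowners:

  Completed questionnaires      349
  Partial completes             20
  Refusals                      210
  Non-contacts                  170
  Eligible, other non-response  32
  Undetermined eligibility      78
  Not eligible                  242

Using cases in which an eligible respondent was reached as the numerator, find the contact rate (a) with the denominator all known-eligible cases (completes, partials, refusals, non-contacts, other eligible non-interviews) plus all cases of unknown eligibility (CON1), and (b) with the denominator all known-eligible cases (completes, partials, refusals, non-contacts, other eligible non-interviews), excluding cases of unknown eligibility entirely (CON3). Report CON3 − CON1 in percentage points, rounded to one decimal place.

Num = 349 + 20 + 210 + 32 = 611
Denom = 349 + 20 + 210 + 170 + 32 + 78 = 859
CON1 = 611 / 859 = 0.7113
Denom = 349 + 20 + 210 + 170 + 32 = 781
CON3 = 611 / 781 = 0.7823
Difference = 78.23 − 71.13 = 7.10 percentage points

7.1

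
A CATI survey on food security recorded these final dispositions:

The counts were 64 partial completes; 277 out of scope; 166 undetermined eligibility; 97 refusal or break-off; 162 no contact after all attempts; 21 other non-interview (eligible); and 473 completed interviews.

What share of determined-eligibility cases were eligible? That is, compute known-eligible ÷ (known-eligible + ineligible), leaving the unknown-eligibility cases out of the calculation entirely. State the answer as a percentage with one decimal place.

Determined eligible = 473 + 64 + 97 + 162 + 21 = 817
e = 817 / (817 + 277) = 817 / 1094 = 0.7468

74.7%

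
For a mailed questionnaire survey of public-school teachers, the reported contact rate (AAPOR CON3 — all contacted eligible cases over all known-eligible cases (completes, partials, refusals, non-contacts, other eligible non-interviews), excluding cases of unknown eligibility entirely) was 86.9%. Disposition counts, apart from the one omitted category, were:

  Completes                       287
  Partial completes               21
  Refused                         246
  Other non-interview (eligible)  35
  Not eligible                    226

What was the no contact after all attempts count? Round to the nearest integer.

Top: 287 + 21 + 246 + 35 = 589
CON3 = 589 / D = 0.869
D = 589 / 0.869 = 677.8
Other denominator terms total 589
no contact after all attempts = 677.8 − 589 ≈ 89

89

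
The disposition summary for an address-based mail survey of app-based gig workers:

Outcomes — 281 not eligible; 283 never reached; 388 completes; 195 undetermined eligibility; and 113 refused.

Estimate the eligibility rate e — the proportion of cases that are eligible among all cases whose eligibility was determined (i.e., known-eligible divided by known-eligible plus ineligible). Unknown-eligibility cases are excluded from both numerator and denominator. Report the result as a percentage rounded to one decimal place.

73.6%

Eligible (known) = 388 + 113 + 283 = 784
e = 784 / (784 + 281) = 784 / 1065 = 0.7362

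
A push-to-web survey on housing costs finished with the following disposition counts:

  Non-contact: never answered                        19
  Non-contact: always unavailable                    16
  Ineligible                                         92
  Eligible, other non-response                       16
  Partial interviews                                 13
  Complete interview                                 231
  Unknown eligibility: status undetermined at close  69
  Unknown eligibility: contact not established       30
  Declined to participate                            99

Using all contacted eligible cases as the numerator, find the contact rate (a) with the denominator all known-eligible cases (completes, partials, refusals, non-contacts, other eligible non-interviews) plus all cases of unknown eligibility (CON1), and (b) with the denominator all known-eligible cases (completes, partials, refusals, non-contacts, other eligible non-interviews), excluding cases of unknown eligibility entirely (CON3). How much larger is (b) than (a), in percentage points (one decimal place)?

No answer / not reached = 19 + 16 = 35
Unknown eligibility = 30 + 69 = 99
Top → 231 + 13 + 99 + 16 = 359
Base → 231 + 13 + 99 + 35 + 16 + 99 = 493
CON1 = 359 / 493 = 0.7282
Base → 231 + 13 + 99 + 35 + 16 = 394
CON3 = 359 / 394 = 0.9112
Difference = 91.12 − 72.82 = 18.30 percentage points

18.3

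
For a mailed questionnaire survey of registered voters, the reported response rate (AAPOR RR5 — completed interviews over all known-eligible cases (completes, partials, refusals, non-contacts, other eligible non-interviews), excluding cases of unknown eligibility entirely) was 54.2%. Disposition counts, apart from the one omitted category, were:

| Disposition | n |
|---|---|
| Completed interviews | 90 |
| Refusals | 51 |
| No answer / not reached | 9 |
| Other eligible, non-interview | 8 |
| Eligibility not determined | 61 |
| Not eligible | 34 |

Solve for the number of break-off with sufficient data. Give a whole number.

8

RR5 = 90 / D = 0.542
D = 90 / 0.542 = 166.1
Other denominator terms total 158
break-off with sufficient data = 166.1 − 158 ≈ 8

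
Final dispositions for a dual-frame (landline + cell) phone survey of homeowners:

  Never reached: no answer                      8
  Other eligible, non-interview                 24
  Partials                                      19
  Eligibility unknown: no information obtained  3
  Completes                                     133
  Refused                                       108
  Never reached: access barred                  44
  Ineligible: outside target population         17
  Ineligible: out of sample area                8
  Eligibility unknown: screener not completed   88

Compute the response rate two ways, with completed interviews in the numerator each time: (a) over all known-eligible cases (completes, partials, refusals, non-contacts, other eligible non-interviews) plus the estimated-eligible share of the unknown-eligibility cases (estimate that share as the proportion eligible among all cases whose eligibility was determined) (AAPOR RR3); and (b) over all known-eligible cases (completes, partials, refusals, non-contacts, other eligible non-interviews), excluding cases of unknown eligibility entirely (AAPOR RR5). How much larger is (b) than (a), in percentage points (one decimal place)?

8.0

Never reached = 8 + 44 = 52
Unknown if eligible = 88 + 3 = 91
Not eligible = 17 + 8 = 25
Numerator → 133
Eligible (known) → 133 + 19 + 108 + 52 + 24 = 336
e = 336 / (336 + 25) = 336 / 361 = 0.9307
Estimated eligible among unknowns → 0.9307 × 91 = 84.69
Denominator → 336 + 84.69 = 420.69
RR3 = 133 / 420.69 = 0.3161
Denominator → 133 + 19 + 108 + 52 + 24 = 336
RR5 = 133 / 336 = 0.3958
Difference = 39.58 − 31.61 = 7.97 percentage points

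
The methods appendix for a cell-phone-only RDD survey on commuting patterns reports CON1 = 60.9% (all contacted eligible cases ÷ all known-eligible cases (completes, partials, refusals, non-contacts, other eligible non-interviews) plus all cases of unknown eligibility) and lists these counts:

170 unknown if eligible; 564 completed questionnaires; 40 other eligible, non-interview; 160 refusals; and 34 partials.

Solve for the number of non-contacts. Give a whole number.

Num: 564 + 34 + 160 + 40 = 798
CON1 = 798 / D = 0.609
D = 798 / 0.609 = 1310.3
Rest of base = 968
non-contacts = 1310.3 − 968 ≈ 342

342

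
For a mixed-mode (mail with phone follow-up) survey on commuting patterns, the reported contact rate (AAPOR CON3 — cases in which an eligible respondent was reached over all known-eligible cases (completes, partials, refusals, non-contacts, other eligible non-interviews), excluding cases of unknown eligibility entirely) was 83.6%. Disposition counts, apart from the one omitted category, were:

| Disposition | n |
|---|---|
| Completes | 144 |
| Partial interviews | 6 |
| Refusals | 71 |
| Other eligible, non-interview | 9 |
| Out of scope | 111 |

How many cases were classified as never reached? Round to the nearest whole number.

45

Num = 144 + 6 + 71 + 9 = 230
CON3 = 230 / D = 0.836
D = 230 / 0.836 = 275.1
Other denominator terms total 230
never reached = 275.1 − 230 ≈ 45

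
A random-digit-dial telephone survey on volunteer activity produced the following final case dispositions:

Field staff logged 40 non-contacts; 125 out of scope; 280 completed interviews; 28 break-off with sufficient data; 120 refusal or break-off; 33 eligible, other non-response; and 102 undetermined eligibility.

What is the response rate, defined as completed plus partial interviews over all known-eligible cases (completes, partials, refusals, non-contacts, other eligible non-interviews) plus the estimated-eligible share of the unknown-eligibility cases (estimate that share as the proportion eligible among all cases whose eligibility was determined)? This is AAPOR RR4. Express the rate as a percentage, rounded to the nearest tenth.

Num = 280 + 28 = 308
Known eligible = 280 + 28 + 120 + 40 + 33 = 501
e = 501 / (501 + 125) = 501 / 626 = 0.8003
e × U = 0.8003 × 102 = 81.63
Base = 501 + 81.63 = 582.63
RR4 = 308 / 582.63 = 0.5286

52.9%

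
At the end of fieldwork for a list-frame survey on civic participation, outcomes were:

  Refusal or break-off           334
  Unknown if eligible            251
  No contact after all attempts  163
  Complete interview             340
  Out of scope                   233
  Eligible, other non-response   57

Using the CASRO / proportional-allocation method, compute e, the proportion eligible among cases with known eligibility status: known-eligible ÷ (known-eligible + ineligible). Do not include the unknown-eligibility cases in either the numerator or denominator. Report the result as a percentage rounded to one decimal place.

Known eligible: 340 + 334 + 163 + 57 = 894
e = 894 / (894 + 233) = 894 / 1127 = 0.7933

79.3%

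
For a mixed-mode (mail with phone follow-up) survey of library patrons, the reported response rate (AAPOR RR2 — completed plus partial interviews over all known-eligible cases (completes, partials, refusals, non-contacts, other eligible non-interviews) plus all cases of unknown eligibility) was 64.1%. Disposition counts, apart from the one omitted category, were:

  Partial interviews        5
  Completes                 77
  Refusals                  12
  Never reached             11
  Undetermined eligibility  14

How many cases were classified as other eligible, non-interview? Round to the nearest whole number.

9

Numerator: 77 + 5 = 82
RR2 = 82 / D = 0.641
D = 82 / 0.641 = 127.9
Rest of base = 119
other eligible, non-interview = 127.9 − 119 ≈ 9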